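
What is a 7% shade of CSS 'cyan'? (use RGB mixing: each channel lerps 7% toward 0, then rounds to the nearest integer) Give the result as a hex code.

#00eded

CSS cyan is rgb(0, 255, 255).
A 7% shade moves each channel 7% toward 0:
  R: 0 + 0 = 0 → 0
  G: 255 + 0.07×(0−255) = 255 − 17.85 = 237.15 → 237
  B: 255 + 0.07×(0−255) = 255 − 17.85 = 237.15 → 237
rgb(0, 237, 237) = #00eded.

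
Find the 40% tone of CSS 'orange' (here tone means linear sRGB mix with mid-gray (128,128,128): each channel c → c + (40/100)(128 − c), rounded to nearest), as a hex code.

CSS orange is rgb(255, 165, 0).
Lerp each channel 40% toward 128:
  R: 255 + 0.4×(128−255) = 255 − 50.8 = 204.2 → 204
  G: 165 + 0.4×(128−165) = 165 − 14.8 = 150.2 → 150
  B: 0 + 51.2 = 51.2 → 51
rgb(204, 150, 51) = #CC9633.

#CC9633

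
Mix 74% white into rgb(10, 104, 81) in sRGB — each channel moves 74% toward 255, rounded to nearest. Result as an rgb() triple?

rgb(191, 216, 210)

Per channel, c → c + 0.74(255 − c):
  R: 10 + 181.3 = 191.3 → 191
  G: 104 + 111.74 = 215.74 → 216
  B: 81 + 128.76 = 209.76 → 210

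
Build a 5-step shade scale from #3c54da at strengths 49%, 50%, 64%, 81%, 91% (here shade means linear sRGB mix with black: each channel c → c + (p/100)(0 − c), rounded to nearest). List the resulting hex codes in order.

#1f2b6f, #1e2a6d, #161e4e, #0b1029, #050814

#3c54da is rgb(60, 84, 218).
49%: (60 − 29.4 = 30.6→31, 84 − 41.16 = 42.84→43, 218 − 106.82 = 111.18→111) → #1f2b6f
50%: (60 − 30 = 30→30, 84 − 42 = 42→42, 218 − 109 = 109→109) → #1e2a6d
64%: (60 − 38.4 = 21.6→22, 84 − 53.76 = 30.24→30, 218 − 139.52 = 78.48→78) → #161e4e
81%: (60 − 48.6 = 11.4→11, 84 − 68.04 = 15.96→16, 218 − 176.58 = 41.42→41) → #0b1029
91%: (60 − 54.6 = 5.4→5, 84 − 76.44 = 7.56→8, 218 − 198.38 = 19.62→20) → #050814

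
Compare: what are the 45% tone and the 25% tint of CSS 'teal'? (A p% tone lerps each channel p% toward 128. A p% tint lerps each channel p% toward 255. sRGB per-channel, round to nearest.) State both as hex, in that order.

#3a8080, #40a0a0

CSS teal is rgb(0, 128, 128).
45% tone:
  R: 0 + 0.45×(128−0) = 0 + 57.6 = 57.6 → 58
  G: 128 + 0.45×(128−128) = 128 + 0 = 128 → 128
  B: 128 + 0.45×(128−128) = 128 + 0 = 128 → 128
  → #3a8080
25% tint:
  R: 0 + 0.25×(255−0) = 0 + 63.75 = 63.75 → 64
  G: 128 + 31.75 = 159.75 → 160
  B: 128 + 0.25×(255−128) = 128 + 31.75 = 159.75 → 160
  → #40a0a0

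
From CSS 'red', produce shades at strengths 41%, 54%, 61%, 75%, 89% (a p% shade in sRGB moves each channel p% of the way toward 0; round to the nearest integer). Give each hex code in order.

#960000, #750000, #630000, #400000, #1C0000

CSS red is rgb(255, 0, 0).
41%: (255 − 104.55 = 150.45→150, 0→0, 0→0) → #960000
54%: (255 − 137.7 = 117.3→117, 0→0, 0→0) → #750000
61%: (255 − 155.55 = 99.45→99, 0→0, 0→0) → #630000
75%: (255 − 191.25 = 63.75→64, 0→0, 0→0) → #400000
89%: (255 − 226.95 = 28.05→28, 0→0, 0→0) → #1C0000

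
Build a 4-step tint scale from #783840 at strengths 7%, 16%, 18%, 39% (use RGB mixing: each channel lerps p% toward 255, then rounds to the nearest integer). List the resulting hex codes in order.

#783840 is rgb(120, 56, 64).
7%: (120 + 9.45 = 129.45→129, 56 + 13.93 = 69.93→70, 64 + 13.37 = 77.37→77) → #81464D
16%: (120 + 21.6 = 141.6→142, 56 + 31.84 = 87.84→88, 64 + 30.56 = 94.56→95) → #8E585F
18%: (120 + 24.3 = 144.3→144, 56 + 35.82 = 91.82→92, 64 + 34.38 = 98.38→98) → #905C62
39%: (120 + 52.65 = 172.65→173, 56 + 77.61 = 133.61→134, 64 + 74.49 = 138.49→138) → #AD868A

#81464D, #8E585F, #905C62, #AD868A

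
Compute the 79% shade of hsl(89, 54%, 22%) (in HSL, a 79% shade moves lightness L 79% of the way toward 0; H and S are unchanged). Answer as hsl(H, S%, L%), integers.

L moves 79% from 22 toward 0: 22 − 17.38 = 4.62 → 5.
H and S are unchanged.

hsl(89, 54%, 5%)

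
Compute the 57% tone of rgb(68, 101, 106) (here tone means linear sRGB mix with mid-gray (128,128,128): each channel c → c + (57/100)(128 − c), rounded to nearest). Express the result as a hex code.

#667477

A 57% tone moves each channel 57% toward 128:
  R: 68 + 0.57×(128−68) = 68 + 34.2 = 102.2 → 102
  G: 101 + 0.57×(128−101) = 101 + 15.39 = 116.39 → 116
  B: 106 + 0.57×(128−106) = 106 + 12.54 = 118.54 → 119
rgb(102, 116, 119) = #667477.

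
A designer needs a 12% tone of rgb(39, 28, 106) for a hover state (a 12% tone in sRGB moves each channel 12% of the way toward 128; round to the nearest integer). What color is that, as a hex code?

A 12% tone moves each channel 12% toward 128:
  R: 39 + 0.12×(128−39) = 39 + 10.68 = 49.68 → 50
  G: 28 + 12 = 40 → 40
  B: 106 + 0.12×(128−106) = 106 + 2.64 = 108.64 → 109
rgb(50, 40, 109) = #32286D.

#32286D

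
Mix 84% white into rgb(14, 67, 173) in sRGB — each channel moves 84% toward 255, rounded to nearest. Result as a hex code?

Lerp each channel 84% toward 255:
  R: 14 + 0.84×(255−14) = 14 + 202.44 = 216.44 → 216
  G: 67 + 157.92 = 224.92 → 225
  B: 173 + 0.84×(255−173) = 173 + 68.88 = 241.88 → 242
rgb(216, 225, 242) = #D8E1F2.

#D8E1F2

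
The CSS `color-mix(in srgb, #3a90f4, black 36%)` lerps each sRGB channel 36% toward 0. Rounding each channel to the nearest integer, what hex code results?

#3a90f4 is rgb(58, 144, 244).
Per channel, c → c + 0.36(0 − c):
  R: 58 + 0.36×(0−58) = 58 − 20.88 = 37.12 → 37
  G: 144 + 0.36×(0−144) = 144 − 51.84 = 92.16 → 92
  B: 244 + 0.36×(0−244) = 244 − 87.84 = 156.16 → 156
rgb(37, 92, 156) = #255c9c.

#255c9c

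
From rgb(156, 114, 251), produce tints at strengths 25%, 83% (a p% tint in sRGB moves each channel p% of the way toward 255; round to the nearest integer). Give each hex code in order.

#b595fc, #eee7fe

25%: (156 + 24.75 = 180.75→181, 114 + 35.25 = 149.25→149, 251 + 1 = 252→252) → #b595fc
83%: (156 + 82.17 = 238.17→238, 114 + 117.03 = 231.03→231, 251 + 3.32 = 254.32→254) → #eee7fe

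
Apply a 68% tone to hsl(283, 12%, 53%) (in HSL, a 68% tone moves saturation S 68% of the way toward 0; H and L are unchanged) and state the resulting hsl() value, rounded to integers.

hsl(283, 4%, 53%)

S moves 68% from 12 toward 0: 12 − 8.16 = 3.84 → 4.
H and L are unchanged.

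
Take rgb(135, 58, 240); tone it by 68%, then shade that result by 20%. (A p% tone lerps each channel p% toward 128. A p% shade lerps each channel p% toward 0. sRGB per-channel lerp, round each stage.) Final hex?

#685583

Per channel, c → c + 0.68(128 − c):
  R: 135 − 4.76 = 130.24 → 130
  G: 58 + 47.6 = 105.6 → 106
  B: 240 + 0.68×(128−240) = 240 − 76.16 = 163.84 → 164
After the tone: rgb(130, 106, 164) = #826AA4.
A 20% shade moves each channel 20% toward 0:
  R: 130 − 26 = 104 → 104
  G: 106 − 21.2 = 84.8 → 85
  B: 164 − 32.8 = 131.2 → 131
rgb(104, 85, 131) = #685583.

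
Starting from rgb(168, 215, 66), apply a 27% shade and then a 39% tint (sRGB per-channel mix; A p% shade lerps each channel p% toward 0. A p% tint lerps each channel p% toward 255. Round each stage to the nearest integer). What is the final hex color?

Per channel, c → c + 0.27(0 − c):
  R: 168 − 45.36 = 122.64 → 123
  G: 215 − 58.05 = 156.95 → 157
  B: 66 − 17.82 = 48.18 → 48
After the shade: rgb(123, 157, 48) = #7B9D30.
Per channel, c → c + 0.39(255 − c):
  R: 123 + 0.39×(255−123) = 123 + 51.48 = 174.48 → 174
  G: 157 + 38.22 = 195.22 → 195
  B: 48 + 80.73 = 128.73 → 129
rgb(174, 195, 129) = #AEC381.

#AEC381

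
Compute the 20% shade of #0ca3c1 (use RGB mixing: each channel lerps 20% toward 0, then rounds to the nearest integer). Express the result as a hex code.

#0ca3c1 is rgb(12, 163, 193).
Per channel, c → c + 0.2(0 − c):
  R: 12 + 0.2×(0−12) = 12 − 2.4 = 9.6 → 10
  G: 163 + 0.2×(0−163) = 163 − 32.6 = 130.4 → 130
  B: 193 + 0.2×(0−193) = 193 − 38.6 = 154.4 → 154
rgb(10, 130, 154) = #0a829a.

#0a829a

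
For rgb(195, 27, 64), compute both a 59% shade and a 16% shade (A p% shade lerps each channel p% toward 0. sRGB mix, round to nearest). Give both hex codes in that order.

59% shade:
  R: 195 + 0.59×(0−195) = 195 − 115.05 = 79.95 → 80
  G: 27 − 15.93 = 11.07 → 11
  B: 64 + 0.59×(0−64) = 64 − 37.76 = 26.24 → 26
  → #500b1a
16% shade:
  R: 195 + 0.16×(0−195) = 195 − 31.2 = 163.8 → 164
  G: 27 − 4.32 = 22.68 → 23
  B: 64 − 10.24 = 53.76 → 54
  → #a41736

#500b1a, #a41736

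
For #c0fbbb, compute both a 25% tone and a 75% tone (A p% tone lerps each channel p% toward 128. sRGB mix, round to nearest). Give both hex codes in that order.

#c0fbbb is rgb(192, 251, 187).
25% tone:
  R: 192 + 0.25×(128−192) = 192 − 16 = 176 → 176
  G: 251 + 0.25×(128−251) = 251 − 30.75 = 220.25 → 220
  B: 187 + 0.25×(128−187) = 187 − 14.75 = 172.25 → 172
  → #b0dcac
75% tone:
  R: 192 + 0.75×(128−192) = 192 − 48 = 144 → 144
  G: 251 − 92.25 = 158.75 → 159
  B: 187 + 0.75×(128−187) = 187 − 44.25 = 142.75 → 143
  → #909f8f

#b0dcac, #909f8f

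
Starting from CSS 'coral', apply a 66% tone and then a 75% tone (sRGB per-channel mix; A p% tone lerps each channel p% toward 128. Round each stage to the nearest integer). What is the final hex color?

CSS coral is rgb(255, 127, 80).
Lerp each channel 66% toward 128:
  R: 255 + 0.66×(128−255) = 255 − 83.82 = 171.18 → 171
  G: 127 + 0.66×(128−127) = 127 + 0.66 = 127.66 → 128
  B: 80 + 0.66×(128−80) = 80 + 31.68 = 111.68 → 112
After the tone: rgb(171, 128, 112) = #AB8070.
A 75% tone moves each channel 75% toward 128:
  R: 171 + 0.75×(128−171) = 171 − 32.25 = 138.75 → 139
  G: 128 + 0.75×(128−128) = 128 + 0 = 128 → 128
  B: 112 + 12 = 124 → 124
rgb(139, 128, 124) = #8B807C.

#8B807C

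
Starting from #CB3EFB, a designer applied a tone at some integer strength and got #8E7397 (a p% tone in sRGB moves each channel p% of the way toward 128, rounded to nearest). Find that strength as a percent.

81%

#CB3EFB is rgb(203, 62, 251); #8E7397 is rgb(142, 115, 151).
On the B channel (widest range): 151 ≈ 251 + (p/100)(128 − 251), so p ≈ 100×(151 − 251)/(128 − 251) = -10000/-123 = 81.30.
p = 81 reproduces all three channels after rounding.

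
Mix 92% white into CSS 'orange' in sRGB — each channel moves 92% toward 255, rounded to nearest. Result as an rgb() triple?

CSS orange is rgb(255, 165, 0).
A 92% tint moves each channel 92% toward 255:
  R: 255 + 0.92×(255−255) = 255 + 0 = 255 → 255
  G: 165 + 82.8 = 247.8 → 248
  B: 0 + 234.6 = 234.6 → 235

rgb(255, 248, 235)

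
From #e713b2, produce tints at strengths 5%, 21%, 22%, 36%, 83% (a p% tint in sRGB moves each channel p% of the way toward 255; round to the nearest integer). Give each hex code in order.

#e713b2 is rgb(231, 19, 178).
5%: (231 + 1.2 = 232.2→232, 19 + 11.8 = 30.8→31, 178 + 3.85 = 181.85→182) → #e81fb6
21%: (231 + 5.04 = 236.04→236, 19 + 49.56 = 68.56→69, 178 + 16.17 = 194.17→194) → #ec45c2
22%: (231 + 5.28 = 236.28→236, 19 + 51.92 = 70.92→71, 178 + 16.94 = 194.94→195) → #ec47c3
36%: (231 + 8.64 = 239.64→240, 19 + 84.96 = 103.96→104, 178 + 27.72 = 205.72→206) → #f068ce
83%: (231 + 19.92 = 250.92→251, 19 + 195.88 = 214.88→215, 178 + 63.91 = 241.91→242) → #fbd7f2

#e81fb6, #ec45c2, #ec47c3, #f068ce, #fbd7f2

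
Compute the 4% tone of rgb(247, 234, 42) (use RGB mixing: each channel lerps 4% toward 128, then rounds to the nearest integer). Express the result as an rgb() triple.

rgb(242, 230, 45)

A 4% tone moves each channel 4% toward 128:
  R: 247 + 0.04×(128−247) = 247 − 4.76 = 242.24 → 242
  G: 234 + 0.04×(128−234) = 234 − 4.24 = 229.76 → 230
  B: 42 + 0.04×(128−42) = 42 + 3.44 = 45.44 → 45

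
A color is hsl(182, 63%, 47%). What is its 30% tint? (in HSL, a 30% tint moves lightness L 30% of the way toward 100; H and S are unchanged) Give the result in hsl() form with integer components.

hsl(182, 63%, 63%)

L moves 30% from 47 toward 100: 47 + 15.9 = 62.9 → 63.
H and S are unchanged.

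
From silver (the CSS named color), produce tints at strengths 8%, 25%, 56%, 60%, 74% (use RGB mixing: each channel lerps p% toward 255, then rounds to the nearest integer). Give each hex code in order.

CSS silver is rgb(192, 192, 192).
8%: (192 + 5.04 = 197.04→197, 192 + 5.04 = 197.04→197, 192 + 5.04 = 197.04→197) → #c5c5c5
25%: (192 + 15.75 = 207.75→208, 192 + 15.75 = 207.75→208, 192 + 15.75 = 207.75→208) → #d0d0d0
56%: (192 + 35.28 = 227.28→227, 192 + 35.28 = 227.28→227, 192 + 35.28 = 227.28→227) → #e3e3e3
60%: (192 + 37.8 = 229.8→230, 192 + 37.8 = 229.8→230, 192 + 37.8 = 229.8→230) → #e6e6e6
74%: (192 + 46.62 = 238.62→239, 192 + 46.62 = 238.62→239, 192 + 46.62 = 238.62→239) → #efefef

#c5c5c5, #d0d0d0, #e3e3e3, #e6e6e6, #efefef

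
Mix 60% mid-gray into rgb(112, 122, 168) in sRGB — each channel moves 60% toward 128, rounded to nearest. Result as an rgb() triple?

rgb(122, 126, 144)

A 60% tone moves each channel 60% toward 128:
  R: 112 + 0.6×(128−112) = 112 + 9.6 = 121.6 → 122
  G: 122 + 0.6×(128−122) = 122 + 3.6 = 125.6 → 126
  B: 168 + 0.6×(128−168) = 168 − 24 = 144 → 144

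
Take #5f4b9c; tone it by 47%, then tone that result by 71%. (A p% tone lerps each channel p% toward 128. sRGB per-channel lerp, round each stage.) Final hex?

#7b7884

#5f4b9c is rgb(95, 75, 156).
Lerp each channel 47% toward 128:
  R: 95 + 15.51 = 110.51 → 111
  G: 75 + 24.91 = 99.91 → 100
  B: 156 − 13.16 = 142.84 → 143
After the tone: rgb(111, 100, 143) = #6f648f.
Lerp each channel 71% toward 128:
  R: 111 + 0.71×(128−111) = 111 + 12.07 = 123.07 → 123
  G: 100 + 0.71×(128−100) = 100 + 19.88 = 119.88 → 120
  B: 143 + 0.71×(128−143) = 143 − 10.65 = 132.35 → 132
rgb(123, 120, 132) = #7b7884.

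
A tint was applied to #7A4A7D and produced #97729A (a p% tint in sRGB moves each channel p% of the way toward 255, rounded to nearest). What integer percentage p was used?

22%

#7A4A7D is rgb(122, 74, 125); #97729A is rgb(151, 114, 154).
On the G channel (widest range): 114 ≈ 74 + (p/100)(255 − 74), so p ≈ 100×(114 − 74)/(255 − 74) = 4000/181 = 22.10.
p = 22 reproduces all three channels after rounding.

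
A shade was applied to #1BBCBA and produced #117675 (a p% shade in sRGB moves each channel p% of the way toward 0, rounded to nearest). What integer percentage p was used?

#1BBCBA is rgb(27, 188, 186); #117675 is rgb(17, 118, 117).
On the G channel (widest range): 118 ≈ 188 + (p/100)(0 − 188), so p ≈ 100×(118 − 188)/(0 − 188) = -7000/-188 = 37.23.
p = 37 reproduces all three channels after rounding.

37%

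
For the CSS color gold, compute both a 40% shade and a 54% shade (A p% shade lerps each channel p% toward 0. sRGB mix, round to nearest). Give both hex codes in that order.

CSS gold is rgb(255, 215, 0).
40% shade:
  R: 255 − 102 = 153 → 153
  G: 215 + 0.4×(0−215) = 215 − 86 = 129 → 129
  B: 0 + 0 = 0 → 0
  → #998100
54% shade:
  R: 255 + 0.54×(0−255) = 255 − 137.7 = 117.3 → 117
  G: 215 + 0.54×(0−215) = 215 − 116.1 = 98.9 → 99
  B: 0 + 0.54×(0−0) = 0 + 0 = 0 → 0
  → #756300

#998100, #756300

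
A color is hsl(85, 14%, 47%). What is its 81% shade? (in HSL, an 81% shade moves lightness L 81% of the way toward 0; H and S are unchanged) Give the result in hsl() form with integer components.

hsl(85, 14%, 9%)

L moves 81% from 47 toward 0: 47 − 38.07 = 8.93 → 9.
H and S are unchanged.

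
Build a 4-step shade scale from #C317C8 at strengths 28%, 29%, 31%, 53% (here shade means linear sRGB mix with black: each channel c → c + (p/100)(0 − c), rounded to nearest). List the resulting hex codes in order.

#C317C8 is rgb(195, 23, 200).
28%: (195 − 54.6 = 140.4→140, 23 − 6.44 = 16.56→17, 200 − 56 = 144→144) → #8C1190
29%: (195 − 56.55 = 138.45→138, 23 − 6.67 = 16.33→16, 200 − 58 = 142→142) → #8A108E
31%: (195 − 60.45 = 134.55→135, 23 − 7.13 = 15.87→16, 200 − 62 = 138→138) → #87108A
53%: (195 − 103.35 = 91.65→92, 23 − 12.19 = 10.81→11, 200 − 106 = 94→94) → #5C0B5E

#8C1190, #8A108E, #87108A, #5C0B5E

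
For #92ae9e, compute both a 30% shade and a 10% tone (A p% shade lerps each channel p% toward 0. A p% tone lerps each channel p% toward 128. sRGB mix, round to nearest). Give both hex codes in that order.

#667a6f, #90a99b

#92ae9e is rgb(146, 174, 158).
30% shade:
  R: 146 + 0.3×(0−146) = 146 − 43.8 = 102.2 → 102
  G: 174 + 0.3×(0−174) = 174 − 52.2 = 121.8 → 122
  B: 158 + 0.3×(0−158) = 158 − 47.4 = 110.6 → 111
  → #667a6f
10% tone:
  R: 146 + 0.1×(128−146) = 146 − 1.8 = 144.2 → 144
  G: 174 + 0.1×(128−174) = 174 − 4.6 = 169.4 → 169
  B: 158 + 0.1×(128−158) = 158 − 3 = 155 → 155
  → #90a99b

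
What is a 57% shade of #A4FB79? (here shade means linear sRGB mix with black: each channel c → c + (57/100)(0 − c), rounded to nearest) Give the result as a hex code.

#A4FB79 is rgb(164, 251, 121).
Lerp each channel 57% toward 0:
  R: 164 + 0.57×(0−164) = 164 − 93.48 = 70.52 → 71
  G: 251 − 143.07 = 107.93 → 108
  B: 121 − 68.97 = 52.03 → 52
rgb(71, 108, 52) = #476C34.

#476C34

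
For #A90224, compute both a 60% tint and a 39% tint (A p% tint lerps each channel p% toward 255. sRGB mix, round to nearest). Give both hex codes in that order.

#DD9AA7, #CB6579

#A90224 is rgb(169, 2, 36).
60% tint:
  R: 169 + 0.6×(255−169) = 169 + 51.6 = 220.6 → 221
  G: 2 + 0.6×(255−2) = 2 + 151.8 = 153.8 → 154
  B: 36 + 131.4 = 167.4 → 167
  → #DD9AA7
39% tint:
  R: 169 + 0.39×(255−169) = 169 + 33.54 = 202.54 → 203
  G: 2 + 0.39×(255−2) = 2 + 98.67 = 100.67 → 101
  B: 36 + 0.39×(255−36) = 36 + 85.41 = 121.41 → 121
  → #CB6579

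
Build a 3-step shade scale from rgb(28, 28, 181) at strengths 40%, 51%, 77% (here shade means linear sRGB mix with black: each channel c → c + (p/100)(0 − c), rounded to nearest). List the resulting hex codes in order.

#11116d, #0e0e59, #06062a

40%: (28 − 11.2 = 16.8→17, 28 − 11.2 = 16.8→17, 181 − 72.4 = 108.6→109) → #11116d
51%: (28 − 14.28 = 13.72→14, 28 − 14.28 = 13.72→14, 181 − 92.31 = 88.69→89) → #0e0e59
77%: (28 − 21.56 = 6.44→6, 28 − 21.56 = 6.44→6, 181 − 139.37 = 41.63→42) → #06062a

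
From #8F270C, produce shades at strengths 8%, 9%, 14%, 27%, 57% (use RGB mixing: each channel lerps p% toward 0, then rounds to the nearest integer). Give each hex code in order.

#84240B, #82230B, #7B220A, #681C09, #3D1105

#8F270C is rgb(143, 39, 12).
8%: (143 − 11.44 = 131.56→132, 39 − 3.12 = 35.88→36, 12 − 0.96 = 11.04→11) → #84240B
9%: (143 − 12.87 = 130.13→130, 39 − 3.51 = 35.49→35, 12 − 1.08 = 10.92→11) → #82230B
14%: (143 − 20.02 = 122.98→123, 39 − 5.46 = 33.54→34, 12 − 1.68 = 10.32→10) → #7B220A
27%: (143 − 38.61 = 104.39→104, 39 − 10.53 = 28.47→28, 12 − 3.24 = 8.76→9) → #681C09
57%: (143 − 81.51 = 61.49→61, 39 − 22.23 = 16.77→17, 12 − 6.84 = 5.16→5) → #3D1105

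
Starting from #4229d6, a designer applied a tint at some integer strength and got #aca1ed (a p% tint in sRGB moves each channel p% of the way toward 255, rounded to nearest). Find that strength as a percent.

#4229d6 is rgb(66, 41, 214); #aca1ed is rgb(172, 161, 237).
On the G channel (widest range): 161 ≈ 41 + (p/100)(255 − 41), so p ≈ 100×(161 − 41)/(255 − 41) = 12000/214 = 56.07.
p = 56 reproduces all three channels after rounding.

56%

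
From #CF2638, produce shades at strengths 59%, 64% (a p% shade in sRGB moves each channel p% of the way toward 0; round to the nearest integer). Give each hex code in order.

#551017, #4B0E14

#CF2638 is rgb(207, 38, 56).
59%: (207 − 122.13 = 84.87→85, 38 − 22.42 = 15.58→16, 56 − 33.04 = 22.96→23) → #551017
64%: (207 − 132.48 = 74.52→75, 38 − 24.32 = 13.68→14, 56 − 35.84 = 20.16→20) → #4B0E14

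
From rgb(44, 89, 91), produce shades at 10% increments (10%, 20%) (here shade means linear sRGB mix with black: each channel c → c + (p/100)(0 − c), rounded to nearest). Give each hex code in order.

#285052, #234749

10%: (44 − 4.4 = 39.6→40, 89 − 8.9 = 80.1→80, 91 − 9.1 = 81.9→82) → #285052
20%: (44 − 8.8 = 35.2→35, 89 − 17.8 = 71.2→71, 91 − 18.2 = 72.8→73) → #234749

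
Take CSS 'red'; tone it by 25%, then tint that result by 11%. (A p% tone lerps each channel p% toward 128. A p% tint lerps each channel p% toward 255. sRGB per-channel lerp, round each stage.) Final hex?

CSS red is rgb(255, 0, 0).
A 25% tone moves each channel 25% toward 128:
  R: 255 + 0.25×(128−255) = 255 − 31.75 = 223.25 → 223
  G: 0 + 0.25×(128−0) = 0 + 32 = 32 → 32
  B: 0 + 32 = 32 → 32
After the tone: rgb(223, 32, 32) = #df2020.
Lerp each channel 11% toward 255:
  R: 223 + 3.52 = 226.52 → 227
  G: 32 + 0.11×(255−32) = 32 + 24.53 = 56.53 → 57
  B: 32 + 24.53 = 56.53 → 57
rgb(227, 57, 57) = #e33939.

#e33939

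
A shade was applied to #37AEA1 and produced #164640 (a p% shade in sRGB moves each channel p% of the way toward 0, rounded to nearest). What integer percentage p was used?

#37AEA1 is rgb(55, 174, 161); #164640 is rgb(22, 70, 64).
On the G channel (widest range): 70 ≈ 174 + (p/100)(0 − 174), so p ≈ 100×(70 − 174)/(0 − 174) = -10400/-174 = 59.77.
p = 60 reproduces all three channels after rounding.

60%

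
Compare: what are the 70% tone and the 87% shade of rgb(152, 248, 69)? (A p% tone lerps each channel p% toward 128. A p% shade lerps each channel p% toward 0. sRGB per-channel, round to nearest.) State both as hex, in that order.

70% tone:
  R: 152 − 16.8 = 135.2 → 135
  G: 248 + 0.7×(128−248) = 248 − 84 = 164 → 164
  B: 69 + 0.7×(128−69) = 69 + 41.3 = 110.3 → 110
  → #87A46E
87% shade:
  R: 152 + 0.87×(0−152) = 152 − 132.24 = 19.76 → 20
  G: 248 + 0.87×(0−248) = 248 − 215.76 = 32.24 → 32
  B: 69 − 60.03 = 8.97 → 9
  → #142009

#87A46E, #142009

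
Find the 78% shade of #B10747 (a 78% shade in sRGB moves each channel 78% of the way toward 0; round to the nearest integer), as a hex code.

#270210

#B10747 is rgb(177, 7, 71).
Per channel, c → c + 0.78(0 − c):
  R: 177 + 0.78×(0−177) = 177 − 138.06 = 38.94 → 39
  G: 7 − 5.46 = 1.54 → 2
  B: 71 + 0.78×(0−71) = 71 − 55.38 = 15.62 → 16
rgb(39, 2, 16) = #270210.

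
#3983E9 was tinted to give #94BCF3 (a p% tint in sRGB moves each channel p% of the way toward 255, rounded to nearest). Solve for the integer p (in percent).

#3983E9 is rgb(57, 131, 233); #94BCF3 is rgb(148, 188, 243).
On the R channel (widest range): 148 ≈ 57 + (p/100)(255 − 57), so p ≈ 100×(148 − 57)/(255 − 57) = 9100/198 = 45.96.
p = 46 reproduces all three channels after rounding.

46%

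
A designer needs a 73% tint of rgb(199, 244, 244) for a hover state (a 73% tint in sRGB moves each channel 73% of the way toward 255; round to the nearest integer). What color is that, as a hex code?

#f0fcfc

A 73% tint moves each channel 73% toward 255:
  R: 199 + 0.73×(255−199) = 199 + 40.88 = 239.88 → 240
  G: 244 + 0.73×(255−244) = 244 + 8.03 = 252.03 → 252
  B: 244 + 0.73×(255−244) = 244 + 8.03 = 252.03 → 252
rgb(240, 252, 252) = #f0fcfc.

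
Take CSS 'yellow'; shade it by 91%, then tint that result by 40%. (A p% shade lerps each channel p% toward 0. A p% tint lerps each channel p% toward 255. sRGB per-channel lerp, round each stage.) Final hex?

#747466

CSS yellow is rgb(255, 255, 0).
Per channel, c → c + 0.91(0 − c):
  R: 255 + 0.91×(0−255) = 255 − 232.05 = 22.95 → 23
  G: 255 + 0.91×(0−255) = 255 − 232.05 = 22.95 → 23
  B: 0 + 0.91×(0−0) = 0 + 0 = 0 → 0
After the shade: rgb(23, 23, 0) = #171700.
A 40% tint moves each channel 40% toward 255:
  R: 23 + 0.4×(255−23) = 23 + 92.8 = 115.8 → 116
  G: 23 + 92.8 = 115.8 → 116
  B: 0 + 0.4×(255−0) = 0 + 102 = 102 → 102
rgb(116, 116, 102) = #747466.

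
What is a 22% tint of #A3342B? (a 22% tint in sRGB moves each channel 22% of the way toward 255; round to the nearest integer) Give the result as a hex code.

#B7615A

#A3342B is rgb(163, 52, 43).
A 22% tint moves each channel 22% toward 255:
  R: 163 + 0.22×(255−163) = 163 + 20.24 = 183.24 → 183
  G: 52 + 0.22×(255−52) = 52 + 44.66 = 96.66 → 97
  B: 43 + 46.64 = 89.64 → 90
rgb(183, 97, 90) = #B7615A.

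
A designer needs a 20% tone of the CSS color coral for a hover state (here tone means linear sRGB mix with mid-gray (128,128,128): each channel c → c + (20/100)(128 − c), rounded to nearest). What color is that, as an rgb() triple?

CSS coral is rgb(255, 127, 80).
Lerp each channel 20% toward 128:
  R: 255 + 0.2×(128−255) = 255 − 25.4 = 229.6 → 230
  G: 127 + 0.2 = 127.2 → 127
  B: 80 + 0.2×(128−80) = 80 + 9.6 = 89.6 → 90

rgb(230, 127, 90)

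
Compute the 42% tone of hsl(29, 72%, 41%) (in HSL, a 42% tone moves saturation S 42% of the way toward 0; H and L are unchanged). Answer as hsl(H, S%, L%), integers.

S moves 42% from 72 toward 0: 72 − 30.24 = 41.76 → 42.
H and L are unchanged.

hsl(29, 42%, 41%)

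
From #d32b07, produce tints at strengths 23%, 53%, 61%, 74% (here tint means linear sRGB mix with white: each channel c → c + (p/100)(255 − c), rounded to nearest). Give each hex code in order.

#dd5c40, #ea9b8a, #eeac9e, #f4c8bf

#d32b07 is rgb(211, 43, 7).
23%: (211 + 10.12 = 221.12→221, 43 + 48.76 = 91.76→92, 7 + 57.04 = 64.04→64) → #dd5c40
53%: (211 + 23.32 = 234.32→234, 43 + 112.36 = 155.36→155, 7 + 131.44 = 138.44→138) → #ea9b8a
61%: (211 + 26.84 = 237.84→238, 43 + 129.32 = 172.32→172, 7 + 151.28 = 158.28→158) → #eeac9e
74%: (211 + 32.56 = 243.56→244, 43 + 156.88 = 199.88→200, 7 + 183.52 = 190.52→191) → #f4c8bf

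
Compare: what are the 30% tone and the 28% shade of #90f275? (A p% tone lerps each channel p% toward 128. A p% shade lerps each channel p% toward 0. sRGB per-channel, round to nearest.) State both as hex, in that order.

#90f275 is rgb(144, 242, 117).
30% tone:
  R: 144 + 0.3×(128−144) = 144 − 4.8 = 139.2 → 139
  G: 242 + 0.3×(128−242) = 242 − 34.2 = 207.8 → 208
  B: 117 + 0.3×(128−117) = 117 + 3.3 = 120.3 → 120
  → #8bd078
28% shade:
  R: 144 − 40.32 = 103.68 → 104
  G: 242 − 67.76 = 174.24 → 174
  B: 117 − 32.76 = 84.24 → 84
  → #68ae54

#8bd078, #68ae54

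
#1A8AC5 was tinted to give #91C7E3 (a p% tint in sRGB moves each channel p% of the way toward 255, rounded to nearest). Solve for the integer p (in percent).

52%

#1A8AC5 is rgb(26, 138, 197); #91C7E3 is rgb(145, 199, 227).
On the R channel (widest range): 145 ≈ 26 + (p/100)(255 − 26), so p ≈ 100×(145 − 26)/(255 − 26) = 11900/229 = 51.97.
p = 52 reproduces all three channels after rounding.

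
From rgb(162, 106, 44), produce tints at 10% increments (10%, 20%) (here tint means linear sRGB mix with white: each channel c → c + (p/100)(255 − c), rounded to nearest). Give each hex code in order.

10%: (162 + 9.3 = 171.3→171, 106 + 14.9 = 120.9→121, 44 + 21.1 = 65.1→65) → #ab7941
20%: (162 + 18.6 = 180.6→181, 106 + 29.8 = 135.8→136, 44 + 42.2 = 86.2→86) → #b58856

#ab7941, #b58856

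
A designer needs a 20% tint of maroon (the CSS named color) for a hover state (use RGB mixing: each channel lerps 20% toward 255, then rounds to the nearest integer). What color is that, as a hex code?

CSS maroon is rgb(128, 0, 0).
Lerp each channel 20% toward 255:
  R: 128 + 0.2×(255−128) = 128 + 25.4 = 153.4 → 153
  G: 0 + 0.2×(255−0) = 0 + 51 = 51 → 51
  B: 0 + 0.2×(255−0) = 0 + 51 = 51 → 51
rgb(153, 51, 51) = #993333.

#993333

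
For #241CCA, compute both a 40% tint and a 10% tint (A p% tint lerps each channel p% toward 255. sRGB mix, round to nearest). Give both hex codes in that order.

#7C77DF, #3A33CF

#241CCA is rgb(36, 28, 202).
40% tint:
  R: 36 + 87.6 = 123.6 → 124
  G: 28 + 90.8 = 118.8 → 119
  B: 202 + 0.4×(255−202) = 202 + 21.2 = 223.2 → 223
  → #7C77DF
10% tint:
  R: 36 + 0.1×(255−36) = 36 + 21.9 = 57.9 → 58
  G: 28 + 0.1×(255−28) = 28 + 22.7 = 50.7 → 51
  B: 202 + 5.3 = 207.3 → 207
  → #3A33CF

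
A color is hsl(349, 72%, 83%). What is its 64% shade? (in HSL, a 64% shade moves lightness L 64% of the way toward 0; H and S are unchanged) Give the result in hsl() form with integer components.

L moves 64% from 83 toward 0: 83 − 53.12 = 29.88 → 30.
H and S are unchanged.

hsl(349, 72%, 30%)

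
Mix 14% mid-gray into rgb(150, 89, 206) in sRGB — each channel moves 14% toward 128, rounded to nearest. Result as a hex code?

A 14% tone moves each channel 14% toward 128:
  R: 150 − 3.08 = 146.92 → 147
  G: 89 + 5.46 = 94.46 → 94
  B: 206 − 10.92 = 195.08 → 195
rgb(147, 94, 195) = #935ec3.

#935ec3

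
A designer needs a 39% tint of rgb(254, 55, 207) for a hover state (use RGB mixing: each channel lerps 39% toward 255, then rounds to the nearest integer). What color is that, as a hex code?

Lerp each channel 39% toward 255:
  R: 254 + 0.39×(255−254) = 254 + 0.39 = 254.39 → 254
  G: 55 + 0.39×(255−55) = 55 + 78 = 133 → 133
  B: 207 + 18.72 = 225.72 → 226
rgb(254, 133, 226) = #fe85e2.

#fe85e2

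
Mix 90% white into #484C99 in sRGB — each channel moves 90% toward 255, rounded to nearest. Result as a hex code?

#EDEDF5

#484C99 is rgb(72, 76, 153).
A 90% tint moves each channel 90% toward 255:
  R: 72 + 0.9×(255−72) = 72 + 164.7 = 236.7 → 237
  G: 76 + 0.9×(255−76) = 76 + 161.1 = 237.1 → 237
  B: 153 + 0.9×(255−153) = 153 + 91.8 = 244.8 → 245
rgb(237, 237, 245) = #EDEDF5.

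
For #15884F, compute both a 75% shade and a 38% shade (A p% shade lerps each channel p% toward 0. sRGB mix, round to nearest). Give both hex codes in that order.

#052214, #0D5431

#15884F is rgb(21, 136, 79).
75% shade:
  R: 21 + 0.75×(0−21) = 21 − 15.75 = 5.25 → 5
  G: 136 + 0.75×(0−136) = 136 − 102 = 34 → 34
  B: 79 + 0.75×(0−79) = 79 − 59.25 = 19.75 → 20
  → #052214
38% shade:
  R: 21 + 0.38×(0−21) = 21 − 7.98 = 13.02 → 13
  G: 136 + 0.38×(0−136) = 136 − 51.68 = 84.32 → 84
  B: 79 + 0.38×(0−79) = 79 − 30.02 = 48.98 → 49
  → #0D5431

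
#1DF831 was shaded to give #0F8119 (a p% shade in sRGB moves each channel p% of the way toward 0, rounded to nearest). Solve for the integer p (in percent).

48%

#1DF831 is rgb(29, 248, 49); #0F8119 is rgb(15, 129, 25).
On the G channel (widest range): 129 ≈ 248 + (p/100)(0 − 248), so p ≈ 100×(129 − 248)/(0 − 248) = -11900/-248 = 47.98.
p = 48 reproduces all three channels after rounding.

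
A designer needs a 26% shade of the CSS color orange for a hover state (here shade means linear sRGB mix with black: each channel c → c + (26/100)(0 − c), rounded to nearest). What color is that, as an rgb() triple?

CSS orange is rgb(255, 165, 0).
Per channel, c → c + 0.26(0 − c):
  R: 255 − 66.3 = 188.7 → 189
  G: 165 + 0.26×(0−165) = 165 − 42.9 = 122.1 → 122
  B: 0 + 0.26×(0−0) = 0 + 0 = 0 → 0

rgb(189, 122, 0)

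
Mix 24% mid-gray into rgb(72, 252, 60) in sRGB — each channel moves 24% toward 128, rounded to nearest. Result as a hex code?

#55DE4C

A 24% tone moves each channel 24% toward 128:
  R: 72 + 0.24×(128−72) = 72 + 13.44 = 85.44 → 85
  G: 252 − 29.76 = 222.24 → 222
  B: 60 + 0.24×(128−60) = 60 + 16.32 = 76.32 → 76
rgb(85, 222, 76) = #55DE4C.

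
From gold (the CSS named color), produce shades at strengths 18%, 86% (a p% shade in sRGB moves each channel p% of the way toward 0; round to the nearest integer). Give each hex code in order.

#D1B000, #241E00

CSS gold is rgb(255, 215, 0).
18%: (255 − 45.9 = 209.1→209, 215 − 38.7 = 176.3→176, 0→0) → #D1B000
86%: (255 − 219.3 = 35.7→36, 215 − 184.9 = 30.1→30, 0→0) → #241E00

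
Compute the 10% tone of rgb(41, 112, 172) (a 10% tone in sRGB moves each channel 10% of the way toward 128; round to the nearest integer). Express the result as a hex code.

#3272A8

Lerp each channel 10% toward 128:
  R: 41 + 8.7 = 49.7 → 50
  G: 112 + 0.1×(128−112) = 112 + 1.6 = 113.6 → 114
  B: 172 − 4.4 = 167.6 → 168
rgb(50, 114, 168) = #3272A8.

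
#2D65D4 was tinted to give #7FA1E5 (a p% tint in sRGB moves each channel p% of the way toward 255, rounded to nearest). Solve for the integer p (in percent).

39%

#2D65D4 is rgb(45, 101, 212); #7FA1E5 is rgb(127, 161, 229).
On the R channel (widest range): 127 ≈ 45 + (p/100)(255 − 45), so p ≈ 100×(127 − 45)/(255 − 45) = 8200/210 = 39.05.
p = 39 reproduces all three channels after rounding.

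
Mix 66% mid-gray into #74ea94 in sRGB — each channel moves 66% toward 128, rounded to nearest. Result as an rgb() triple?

rgb(124, 164, 135)

#74ea94 is rgb(116, 234, 148).
A 66% tone moves each channel 66% toward 128:
  R: 116 + 0.66×(128−116) = 116 + 7.92 = 123.92 → 124
  G: 234 − 69.96 = 164.04 → 164
  B: 148 − 13.2 = 134.8 → 135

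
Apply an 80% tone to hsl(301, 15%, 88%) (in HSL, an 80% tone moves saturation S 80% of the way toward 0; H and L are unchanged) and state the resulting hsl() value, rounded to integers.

hsl(301, 3%, 88%)

S moves 80% from 15 toward 0: 15 − 12 = 3 → 3.
H and L are unchanged.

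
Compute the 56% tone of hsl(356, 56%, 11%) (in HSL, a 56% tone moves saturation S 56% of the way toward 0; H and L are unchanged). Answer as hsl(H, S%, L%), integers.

S moves 56% from 56 toward 0: 56 − 31.36 = 24.64 → 25.
H and L are unchanged.

hsl(356, 25%, 11%)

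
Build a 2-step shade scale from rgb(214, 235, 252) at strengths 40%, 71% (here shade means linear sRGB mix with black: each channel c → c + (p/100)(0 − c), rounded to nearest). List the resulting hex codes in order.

40%: (214 − 85.6 = 128.4→128, 235 − 94 = 141→141, 252 − 100.8 = 151.2→151) → #808d97
71%: (214 − 151.94 = 62.06→62, 235 − 166.85 = 68.15→68, 252 − 178.92 = 73.08→73) → #3e4449

#808d97, #3e4449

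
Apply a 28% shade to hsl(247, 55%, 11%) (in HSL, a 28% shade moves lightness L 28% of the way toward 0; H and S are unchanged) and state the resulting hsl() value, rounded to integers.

hsl(247, 55%, 8%)

L moves 28% from 11 toward 0: 11 − 3.08 = 7.92 → 8.
H and S are unchanged.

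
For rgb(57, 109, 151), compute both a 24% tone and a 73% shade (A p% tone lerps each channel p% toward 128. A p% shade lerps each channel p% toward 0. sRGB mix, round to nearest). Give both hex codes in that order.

#4A7291, #0F1D29

24% tone:
  R: 57 + 17.04 = 74.04 → 74
  G: 109 + 0.24×(128−109) = 109 + 4.56 = 113.56 → 114
  B: 151 + 0.24×(128−151) = 151 − 5.52 = 145.48 → 145
  → #4A7291
73% shade:
  R: 57 + 0.73×(0−57) = 57 − 41.61 = 15.39 → 15
  G: 109 + 0.73×(0−109) = 109 − 79.57 = 29.43 → 29
  B: 151 − 110.23 = 40.77 → 41
  → #0F1D29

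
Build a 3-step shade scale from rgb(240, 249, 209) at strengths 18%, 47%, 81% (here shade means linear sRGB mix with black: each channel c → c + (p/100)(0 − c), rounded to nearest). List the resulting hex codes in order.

#c5ccab, #7f846f, #2e2f28

18%: (240 − 43.2 = 196.8→197, 249 − 44.82 = 204.18→204, 209 − 37.62 = 171.38→171) → #c5ccab
47%: (240 − 112.8 = 127.2→127, 249 − 117.03 = 131.97→132, 209 − 98.23 = 110.77→111) → #7f846f
81%: (240 − 194.4 = 45.6→46, 249 − 201.69 = 47.31→47, 209 − 169.29 = 39.71→40) → #2e2f28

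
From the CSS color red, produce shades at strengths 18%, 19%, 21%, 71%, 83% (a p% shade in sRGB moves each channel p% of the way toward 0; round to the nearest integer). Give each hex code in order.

CSS red is rgb(255, 0, 0).
18%: (255 − 45.9 = 209.1→209, 0→0, 0→0) → #d10000
19%: (255 − 48.45 = 206.55→207, 0→0, 0→0) → #cf0000
21%: (255 − 53.55 = 201.45→201, 0→0, 0→0) → #c90000
71%: (255 − 181.05 = 73.95→74, 0→0, 0→0) → #4a0000
83%: (255 − 211.65 = 43.35→43, 0→0, 0→0) → #2b0000

#d10000, #cf0000, #c90000, #4a0000, #2b0000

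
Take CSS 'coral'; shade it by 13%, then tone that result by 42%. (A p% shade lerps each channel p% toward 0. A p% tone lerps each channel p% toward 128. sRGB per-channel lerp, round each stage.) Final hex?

CSS coral is rgb(255, 127, 80).
Lerp each channel 13% toward 0:
  R: 255 + 0.13×(0−255) = 255 − 33.15 = 221.85 → 222
  G: 127 − 16.51 = 110.49 → 110
  B: 80 + 0.13×(0−80) = 80 − 10.4 = 69.6 → 70
After the shade: rgb(222, 110, 70) = #de6e46.
Per channel, c → c + 0.42(128 − c):
  R: 222 + 0.42×(128−222) = 222 − 39.48 = 182.52 → 183
  G: 110 + 0.42×(128−110) = 110 + 7.56 = 117.56 → 118
  B: 70 + 24.36 = 94.36 → 94
rgb(183, 118, 94) = #b7765e.

#b7765e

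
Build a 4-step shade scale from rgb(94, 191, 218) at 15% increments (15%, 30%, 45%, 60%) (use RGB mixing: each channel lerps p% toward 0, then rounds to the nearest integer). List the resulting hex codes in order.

#50a2b9, #428699, #346978, #264c57

15%: (94 − 14.1 = 79.9→80, 191 − 28.65 = 162.35→162, 218 − 32.7 = 185.3→185) → #50a2b9
30%: (94 − 28.2 = 65.8→66, 191 − 57.3 = 133.7→134, 218 − 65.4 = 152.6→153) → #428699
45%: (94 − 42.3 = 51.7→52, 191 − 85.95 = 105.05→105, 218 − 98.1 = 119.9→120) → #346978
60%: (94 − 56.4 = 37.6→38, 191 − 114.6 = 76.4→76, 218 − 130.8 = 87.2→87) → #264c57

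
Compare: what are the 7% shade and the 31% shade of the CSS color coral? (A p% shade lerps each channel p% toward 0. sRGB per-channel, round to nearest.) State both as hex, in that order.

CSS coral is rgb(255, 127, 80).
7% shade:
  R: 255 + 0.07×(0−255) = 255 − 17.85 = 237.15 → 237
  G: 127 + 0.07×(0−127) = 127 − 8.89 = 118.11 → 118
  B: 80 + 0.07×(0−80) = 80 − 5.6 = 74.4 → 74
  → #ED764A
31% shade:
  R: 255 + 0.31×(0−255) = 255 − 79.05 = 175.95 → 176
  G: 127 − 39.37 = 87.63 → 88
  B: 80 − 24.8 = 55.2 → 55
  → #B05837

#ED764A, #B05837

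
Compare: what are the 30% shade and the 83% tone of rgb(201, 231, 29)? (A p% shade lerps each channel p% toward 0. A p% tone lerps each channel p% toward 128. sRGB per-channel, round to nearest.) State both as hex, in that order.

30% shade:
  R: 201 − 60.3 = 140.7 → 141
  G: 231 + 0.3×(0−231) = 231 − 69.3 = 161.7 → 162
  B: 29 + 0.3×(0−29) = 29 − 8.7 = 20.3 → 20
  → #8da214
83% tone:
  R: 201 − 60.59 = 140.41 → 140
  G: 231 + 0.83×(128−231) = 231 − 85.49 = 145.51 → 146
  B: 29 + 0.83×(128−29) = 29 + 82.17 = 111.17 → 111
  → #8c926f

#8da214, #8c926f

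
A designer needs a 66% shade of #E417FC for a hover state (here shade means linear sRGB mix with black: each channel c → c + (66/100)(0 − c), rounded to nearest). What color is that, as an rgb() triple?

#E417FC is rgb(228, 23, 252).
Lerp each channel 66% toward 0:
  R: 228 − 150.48 = 77.52 → 78
  G: 23 + 0.66×(0−23) = 23 − 15.18 = 7.82 → 8
  B: 252 − 166.32 = 85.68 → 86

rgb(78, 8, 86)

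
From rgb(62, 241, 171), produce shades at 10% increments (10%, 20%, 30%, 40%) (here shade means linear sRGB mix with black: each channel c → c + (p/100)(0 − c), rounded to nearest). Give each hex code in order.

#38d99a, #32c189, #2ba978, #259167

10%: (62 − 6.2 = 55.8→56, 241 − 24.1 = 216.9→217, 171 − 17.1 = 153.9→154) → #38d99a
20%: (62 − 12.4 = 49.6→50, 241 − 48.2 = 192.8→193, 171 − 34.2 = 136.8→137) → #32c189
30%: (62 − 18.6 = 43.4→43, 241 − 72.3 = 168.7→169, 171 − 51.3 = 119.7→120) → #2ba978
40%: (62 − 24.8 = 37.2→37, 241 − 96.4 = 144.6→145, 171 − 68.4 = 102.6→103) → #259167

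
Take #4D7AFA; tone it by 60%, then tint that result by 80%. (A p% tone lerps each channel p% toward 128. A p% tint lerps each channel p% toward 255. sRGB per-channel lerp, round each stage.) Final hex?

#E2E5EF

#4D7AFA is rgb(77, 122, 250).
Per channel, c → c + 0.6(128 − c):
  R: 77 + 0.6×(128−77) = 77 + 30.6 = 107.6 → 108
  G: 122 + 0.6×(128−122) = 122 + 3.6 = 125.6 → 126
  B: 250 − 73.2 = 176.8 → 177
After the tone: rgb(108, 126, 177) = #6C7EB1.
Lerp each channel 80% toward 255:
  R: 108 + 0.8×(255−108) = 108 + 117.6 = 225.6 → 226
  G: 126 + 0.8×(255−126) = 126 + 103.2 = 229.2 → 229
  B: 177 + 0.8×(255−177) = 177 + 62.4 = 239.4 → 239
rgb(226, 229, 239) = #E2E5EF.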